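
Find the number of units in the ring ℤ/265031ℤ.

217728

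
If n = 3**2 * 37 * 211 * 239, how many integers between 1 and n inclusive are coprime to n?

φ(16792857) = 16792857 · (1 − 1/3) · (1 − 1/37) · (1 − 1/211) · (1 − 1/239)
       = 16792857 · 3598560/5597619 = 10795680.

10795680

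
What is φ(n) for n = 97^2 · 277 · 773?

φ(2014664489) = 2014664489 · (1 − 1/97) · (1 − 1/277) · (1 − 1/773)
       = 2014664489 · 20454912/20769737 = 1984126464.

1984126464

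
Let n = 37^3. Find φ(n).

φ(37^3) = 37^2·(37−1) = 1369·36 = 49284.

49284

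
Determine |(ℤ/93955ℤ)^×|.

66528

93955 = 5 · 19 · 23 · 43.
φ(5) = 5 − 1 = 4.
φ(19) = 19 − 1 = 18.
φ(23) = 23 − 1 = 22.
φ(43) = 43 − 1 = 42.
Since φ is multiplicative, φ(93955) = 4 · 18 · 22 · 42 = 66528.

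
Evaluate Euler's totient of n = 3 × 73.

φ(3) = 3 − 1 = 2.
φ(73) = 73 − 1 = 72.
φ(219) = 2 × 72 = 144.

144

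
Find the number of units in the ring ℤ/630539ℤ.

486720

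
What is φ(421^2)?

176820

φ(177241) = 177241 · (1 − 1/421)
       = 177241 · 420/421 = 176820.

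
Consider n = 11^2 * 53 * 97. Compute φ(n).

549120

φ(11^2) = 11^2 − 11^1 = 121 − 11 = 110.
φ(53) = 53 − 1 = 52.
φ(97) = 97 − 1 = 96.
Multiply: 110 · 52 · 96 = 549120.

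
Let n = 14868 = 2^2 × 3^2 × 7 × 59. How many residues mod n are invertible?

4176

φ(2^2) = 2^1·(2−1) = 2·1 = 2.
φ(3^2) = 3^1·(3−1) = 3·2 = 6.
φ(7) = 7 − 1 = 6.
φ(59) = 59 − 1 = 58.
Multiply: 2 · 6 · 6 · 58 = 4176.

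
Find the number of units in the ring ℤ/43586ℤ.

Prime factorization: 43586 = 2 · 19 · 31 · 37.
φ(43586) = 43586 · (1 − 1/2) · (1 − 1/19) · (1 − 1/31) · (1 − 1/37)
       = 43586 · 19440/43586 = 19440.

19440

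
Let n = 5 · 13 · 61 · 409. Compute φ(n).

1175040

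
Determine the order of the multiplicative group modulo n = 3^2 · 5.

φ(45) = 45 · (1 − 1/3) · (1 − 1/5)
       = 45 · 8/15 = 24.

24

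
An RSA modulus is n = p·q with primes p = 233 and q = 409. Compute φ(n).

φ(95297) = 95297 · (1 − 1/233) · (1 − 1/409)
       = 95297 · 94656/95297 = 94656.

94656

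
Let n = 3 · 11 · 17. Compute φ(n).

320

φ(561) = 561 · (1 − 1/3) · (1 − 1/11) · (1 − 1/17)
       = 561 · 320/561 = 320.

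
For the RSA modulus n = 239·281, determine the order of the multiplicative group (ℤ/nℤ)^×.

φ(239) = 239 − 1 = 238.
φ(281) = 281 − 1 = 280.
φ(67159) = 238 × 280 = 66640.

66640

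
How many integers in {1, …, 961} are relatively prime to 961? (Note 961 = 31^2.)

930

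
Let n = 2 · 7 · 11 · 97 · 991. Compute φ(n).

5702400

φ(14803558) = 14803558 · (1 − 1/2) · (1 − 1/7) · (1 − 1/11) · (1 − 1/97) · (1 − 1/991)
       = 14803558 · 5702400/14803558 = 5702400.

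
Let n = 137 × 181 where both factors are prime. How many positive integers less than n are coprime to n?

φ(24797) = 24797 · (1 − 1/137) · (1 − 1/181)
       = 24797 · 24480/24797 = 24480.

24480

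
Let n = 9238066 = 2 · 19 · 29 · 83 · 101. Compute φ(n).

φ(9238066) = 9238066 · (1 − 1/2) · (1 − 1/19) · (1 − 1/29) · (1 − 1/83) · (1 − 1/101)
       = 9238066 · 4132800/9238066 = 4132800.

4132800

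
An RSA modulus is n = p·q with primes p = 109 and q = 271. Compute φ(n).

29160

φ(n) = (p − 1)(q − 1) = (109−1)(271−1) = 108·270 = 29160.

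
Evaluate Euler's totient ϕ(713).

660

Prime factorization: 713 = 23 × 31.
φ(713) = 713 · (1 − 1/23) · (1 − 1/31)
       = 713 · 660/713 = 660.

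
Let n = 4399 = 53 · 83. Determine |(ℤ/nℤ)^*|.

4264

φ(53) = 53 − 1 = 52.
φ(83) = 83 − 1 = 82.
Multiply: 52 · 82 = 4264.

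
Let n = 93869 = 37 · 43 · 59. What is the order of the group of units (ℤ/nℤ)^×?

87696

φ(93869) = 93869 · (1 − 1/37) · (1 − 1/43) · (1 − 1/59)
       = 93869 · 87696/93869 = 87696.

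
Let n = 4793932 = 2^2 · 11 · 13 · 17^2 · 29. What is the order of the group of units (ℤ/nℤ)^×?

1827840

φ(4793932) = 4793932 · (1 − 1/2) · (1 − 1/11) · (1 − 1/13) · (1 − 1/17) · (1 − 1/29)
       = 4793932 · 53760/140998 = 1827840.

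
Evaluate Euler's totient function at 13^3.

φ(13^3) = 13^2·(13−1) = 169·12 = 2028.

2028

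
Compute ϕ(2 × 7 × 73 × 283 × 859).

φ(248445134) = 248445134 · (1 − 1/2) · (1 − 1/7) · (1 − 1/73) · (1 − 1/283) · (1 − 1/859)
       = 248445134 · 104524992/248445134 = 104524992.

104524992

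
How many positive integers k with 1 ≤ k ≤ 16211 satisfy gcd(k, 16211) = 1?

Factor 16211: 16211 = 13 * 29 * 43.
φ(13) = 13 − 1 = 12.
φ(29) = 29 − 1 = 28.
φ(43) = 43 − 1 = 42.
φ(16211) = 12 × 28 × 42 = 14112.

14112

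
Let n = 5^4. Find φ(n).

500

φ(625) = 625 · (1 − 1/5)
       = 625 · 4/5 = 500.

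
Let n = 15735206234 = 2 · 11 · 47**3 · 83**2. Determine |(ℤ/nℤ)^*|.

6915848840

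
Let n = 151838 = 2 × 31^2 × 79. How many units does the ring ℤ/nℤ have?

φ(151838) = 151838 · (1 − 1/2) · (1 − 1/31) · (1 − 1/79)
       = 151838 · 2340/4898 = 72540.

72540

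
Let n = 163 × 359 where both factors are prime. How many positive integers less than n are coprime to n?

57996

For distinct primes, φ(pq) = (p−1)(q−1) = 162 × 358 = 57996.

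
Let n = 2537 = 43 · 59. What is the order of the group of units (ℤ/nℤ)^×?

φ(2537) = 2537 · (1 − 1/43) · (1 − 1/59)
       = 2537 · 2436/2537 = 2436.

2436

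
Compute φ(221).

Prime factorization: 221 = 13 · 17.
φ(221) = 221 · (1 − 1/13) · (1 − 1/17)
       = 221 · 192/221 = 192.

192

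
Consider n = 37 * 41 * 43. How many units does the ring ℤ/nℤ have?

60480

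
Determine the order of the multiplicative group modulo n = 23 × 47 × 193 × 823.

159717888

φ(23) = 23 − 1 = 22.
φ(47) = 47 − 1 = 46.
φ(193) = 193 − 1 = 192.
φ(823) = 823 − 1 = 822.
Multiply: 22 · 46 · 192 · 822 = 159717888.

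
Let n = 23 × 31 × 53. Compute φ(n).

φ(37789) = 37789 · (1 − 1/23) · (1 − 1/31) · (1 − 1/53)
       = 37789 · 34320/37789 = 34320.

34320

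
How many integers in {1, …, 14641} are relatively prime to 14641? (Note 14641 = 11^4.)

φ(14641) = 14641 · (1 − 1/11)
       = 14641 · 10/11 = 13310.

13310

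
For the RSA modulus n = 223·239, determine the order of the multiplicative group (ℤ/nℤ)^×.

φ(53297) = 53297 · (1 − 1/223) · (1 − 1/239)
       = 53297 · 52836/53297 = 52836.

52836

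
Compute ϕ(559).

559 = 13 × 43.
φ(13) = 13 − 1 = 12.
φ(43) = 43 − 1 = 42.
Since φ is multiplicative, φ(559) = 12 · 42 = 504.

504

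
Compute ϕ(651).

360

Prime factorization: 651 = 3 · 7 · 31.
φ(3) = 3 − 1 = 2.
φ(7) = 7 − 1 = 6.
φ(31) = 31 − 1 = 30.
Since φ is multiplicative, φ(651) = 2 · 6 · 30 = 360.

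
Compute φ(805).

528

805 = 5 × 7 × 23.
φ(5) = 5 − 1 = 4.
φ(7) = 7 − 1 = 6.
φ(23) = 23 − 1 = 22.
Multiply: 4 · 6 · 22 = 528.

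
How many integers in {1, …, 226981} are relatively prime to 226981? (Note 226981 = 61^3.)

223260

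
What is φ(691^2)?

476790

φ(477481) = 477481 · (1 − 1/691)
       = 477481 · 690/691 = 476790.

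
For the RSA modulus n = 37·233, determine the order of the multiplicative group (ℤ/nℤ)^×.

8352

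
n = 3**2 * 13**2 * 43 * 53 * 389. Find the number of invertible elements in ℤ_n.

793158912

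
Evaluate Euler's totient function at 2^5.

16

φ(32) = 32 · (1 − 1/2)
       = 32 · 1/2 = 16.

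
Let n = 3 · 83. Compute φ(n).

φ(3) = 3 − 1 = 2.
φ(83) = 83 − 1 = 82.
Since φ is multiplicative, φ(249) = 2 · 82 = 164.

164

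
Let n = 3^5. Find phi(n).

162

φ(3^5) = 3^5 − 3^4 = 243 − 81 = 162.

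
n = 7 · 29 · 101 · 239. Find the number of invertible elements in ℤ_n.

3998400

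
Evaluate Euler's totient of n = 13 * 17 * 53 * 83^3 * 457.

2571813384192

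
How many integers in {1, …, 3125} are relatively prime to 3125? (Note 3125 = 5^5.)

φ(3125) = 3125 · (1 − 1/5)
       = 3125 · 4/5 = 2500.

2500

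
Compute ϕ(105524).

Factor 105524: 105524 = 2**2 · 23 · 31 · 37.
φ(2^2) = 2^2 − 2^1 = 4 − 2 = 2.
φ(23) = 23 − 1 = 22.
φ(31) = 31 − 1 = 30.
φ(37) = 37 − 1 = 36.
Since φ is multiplicative, φ(105524) = 2 · 22 · 30 · 36 = 47520.

47520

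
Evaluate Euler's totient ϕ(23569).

18144

Prime factorization: 23569 = 7^2 · 13 · 37.
φ(7^2) = 7^2 − 7^1 = 49 − 7 = 42.
φ(13) = 13 − 1 = 12.
φ(37) = 37 − 1 = 36.
Multiply: 42 · 12 · 36 = 18144.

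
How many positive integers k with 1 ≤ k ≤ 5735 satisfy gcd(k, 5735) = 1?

5735 = 5 · 31 · 37.
φ(5735) = 5735 · (1 − 1/5) · (1 − 1/31) · (1 − 1/37)
       = 5735 · 4320/5735 = 4320.

4320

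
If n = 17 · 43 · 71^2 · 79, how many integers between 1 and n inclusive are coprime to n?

φ(17) = 17 − 1 = 16.
φ(43) = 43 − 1 = 42.
φ(71^2) = 71^2 − 71^1 = 5041 − 71 = 4970.
φ(79) = 79 − 1 = 78.
φ(291112709) = 16 × 42 × 4970 × 78 = 260507520.

260507520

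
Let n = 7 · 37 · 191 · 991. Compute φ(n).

40629600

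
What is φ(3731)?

2880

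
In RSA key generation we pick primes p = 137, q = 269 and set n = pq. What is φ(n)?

36448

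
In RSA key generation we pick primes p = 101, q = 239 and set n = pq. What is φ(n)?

23800

φ(101) = 101 − 1 = 100.
φ(239) = 239 − 1 = 238.
Since φ is multiplicative, φ(24139) = 100 · 238 = 23800.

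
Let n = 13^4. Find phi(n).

φ(13^4) = 13^3·(13−1) = 2197·12 = 26364.

26364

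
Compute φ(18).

Prime factorization: 18 = 2 · 3^2.
φ(18) = 18 · (1 − 1/2) · (1 − 1/3)
       = 18 · 2/6 = 6.

6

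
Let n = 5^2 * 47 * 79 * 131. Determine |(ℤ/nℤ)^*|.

9328800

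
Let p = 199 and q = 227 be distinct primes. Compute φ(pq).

44748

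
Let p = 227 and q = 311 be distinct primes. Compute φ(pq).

70060

φ(pq) = (p−1)(q−1) = 226 · 310 = 70060.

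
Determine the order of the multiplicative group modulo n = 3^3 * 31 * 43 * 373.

8436960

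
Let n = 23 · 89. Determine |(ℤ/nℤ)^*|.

φ(23) = 23 − 1 = 22.
φ(89) = 89 − 1 = 88.
φ(2047) = 22 × 88 = 1936.

1936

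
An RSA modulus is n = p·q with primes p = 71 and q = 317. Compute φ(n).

22120

φ(n) = (p − 1)(q − 1) = (71−1)(317−1) = 70·316 = 22120.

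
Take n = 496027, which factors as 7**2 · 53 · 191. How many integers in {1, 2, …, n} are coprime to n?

φ(496027) = 496027 · (1 − 1/7) · (1 − 1/53) · (1 − 1/191)
       = 496027 · 59280/70861 = 414960.

414960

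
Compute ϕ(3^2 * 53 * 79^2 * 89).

φ(3^2) = 3^2 − 3^1 = 9 − 3 = 6.
φ(53) = 53 − 1 = 52.
φ(79^2) = 79^2 − 79^1 = 6241 − 79 = 6162.
φ(89) = 89 − 1 = 88.
Since φ is multiplicative, φ(264949173) = 6 · 52 · 6162 · 88 = 169183872.

169183872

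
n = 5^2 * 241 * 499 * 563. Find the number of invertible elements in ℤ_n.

φ(1692645425) = 1692645425 · (1 − 1/5) · (1 − 1/241) · (1 − 1/499) · (1 − 1/563)
       = 1692645425 · 268680960/338529085 = 1343404800.

1343404800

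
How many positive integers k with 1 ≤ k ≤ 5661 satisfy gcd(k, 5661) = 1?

3456

5661 = 3^2 * 17 * 37.
φ(5661) = 5661 · (1 − 1/3) · (1 − 1/17) · (1 − 1/37)
       = 5661 · 1152/1887 = 3456.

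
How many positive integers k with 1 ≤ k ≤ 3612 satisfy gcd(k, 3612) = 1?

Factor 3612: 3612 = 2^2 · 3 · 7 · 43.
φ(3612) = 3612 · (1 − 1/2) · (1 − 1/3) · (1 − 1/7) · (1 − 1/43)
       = 3612 · 504/1806 = 1008.

1008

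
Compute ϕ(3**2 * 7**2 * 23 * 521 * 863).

2485042560

φ(4560526089) = 4560526089 · (1 − 1/3) · (1 − 1/7) · (1 − 1/23) · (1 − 1/521) · (1 − 1/863)
       = 4560526089 · 118335360/217167909 = 2485042560.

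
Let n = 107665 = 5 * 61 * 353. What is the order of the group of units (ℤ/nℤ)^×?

φ(5) = 5 − 1 = 4.
φ(61) = 61 − 1 = 60.
φ(353) = 353 − 1 = 352.
φ(107665) = 4 × 60 × 352 = 84480.

84480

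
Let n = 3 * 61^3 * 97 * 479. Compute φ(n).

20489909760

φ(3) = 3 − 1 = 2.
φ(61^3) = 61^3 − 61^2 = 226981 − 3721 = 223260.
φ(97) = 97 − 1 = 96.
φ(479) = 479 − 1 = 478.
Since φ is multiplicative, φ(31638654609) = 2 · 223260 · 96 · 478 = 20489909760.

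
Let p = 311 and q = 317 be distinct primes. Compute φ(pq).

97960

φ(n) = (p − 1)(q − 1) = (311−1)(317−1) = 310·316 = 97960.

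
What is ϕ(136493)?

103680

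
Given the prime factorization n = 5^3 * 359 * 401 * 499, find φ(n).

7131360000

φ(8979442625) = 8979442625 · (1 − 1/5) · (1 − 1/359) · (1 − 1/401) · (1 − 1/499)
       = 8979442625 · 285254400/359177705 = 7131360000.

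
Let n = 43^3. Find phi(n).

77658

φ(79507) = 79507 · (1 − 1/43)
       = 79507 · 42/43 = 77658.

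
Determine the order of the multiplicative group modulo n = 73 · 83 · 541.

3188160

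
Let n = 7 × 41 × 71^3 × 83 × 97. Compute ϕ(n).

φ(7) = 7 − 1 = 6.
φ(41) = 41 − 1 = 40.
φ(71^3) = 71^2·(71−1) = 5041·70 = 352870.
φ(83) = 83 − 1 = 82.
φ(97) = 97 − 1 = 96.
Multiply: 6 · 40 · 352870 · 82 · 96 = 666670233600.

666670233600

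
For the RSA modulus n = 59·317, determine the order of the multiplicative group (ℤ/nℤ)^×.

18328

φ(pq) = (p−1)(q−1) = 58 · 316 = 18328.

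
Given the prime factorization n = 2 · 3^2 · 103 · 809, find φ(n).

φ(2) = 2 − 1 = 1.
φ(3^2) = 3^1·(3−1) = 3·2 = 6.
φ(103) = 103 − 1 = 102.
φ(809) = 809 − 1 = 808.
Multiply: 1 · 6 · 102 · 808 = 494496.

494496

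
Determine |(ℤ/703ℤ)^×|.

648

First factor: 703 = 19 * 37.
φ(19) = 19 − 1 = 18.
φ(37) = 37 − 1 = 36.
Multiply: 18 · 36 = 648.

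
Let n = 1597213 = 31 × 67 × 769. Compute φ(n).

φ(31) = 31 − 1 = 30.
φ(67) = 67 − 1 = 66.
φ(769) = 769 − 1 = 768.
Multiply: 30 · 66 · 768 = 1520640.

1520640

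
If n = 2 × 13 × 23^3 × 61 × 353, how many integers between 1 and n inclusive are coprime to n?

φ(6811792286) = 6811792286 · (1 − 1/2) · (1 − 1/13) · (1 − 1/23) · (1 − 1/61) · (1 − 1/353)
       = 6811792286 · 5575680/12876734 = 2949534720.

2949534720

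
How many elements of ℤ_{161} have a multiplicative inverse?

Prime factorization: 161 = 7 · 23.
φ(161) = 161 · (1 − 1/7) · (1 − 1/23)
       = 161 · 132/161 = 132.

132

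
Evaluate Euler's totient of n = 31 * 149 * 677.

3001440

φ(31) = 31 − 1 = 30.
φ(149) = 149 − 1 = 148.
φ(677) = 677 − 1 = 676.
Since φ is multiplicative, φ(3127063) = 30 · 148 · 676 = 3001440.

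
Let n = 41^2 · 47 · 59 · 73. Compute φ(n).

φ(41^2) = 41^1·(41−1) = 41·40 = 1640.
φ(47) = 47 − 1 = 46.
φ(59) = 59 − 1 = 58.
φ(73) = 73 − 1 = 72.
φ(340283149) = 1640 × 46 × 58 × 72 = 315037440.

315037440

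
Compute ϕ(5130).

1296

5130 = 2 · 3^3 · 5 · 19.
φ(2) = 2 − 1 = 1.
φ(3^3) = 3^3 − 3^2 = 27 − 9 = 18.
φ(5) = 5 − 1 = 4.
φ(19) = 19 − 1 = 18.
Multiply: 1 · 18 · 4 · 18 = 1296.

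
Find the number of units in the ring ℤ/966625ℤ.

648000

966625 = 5^3 * 11 * 19 * 37.
φ(5^3) = 5^3 − 5^2 = 125 − 25 = 100.
φ(11) = 11 − 1 = 10.
φ(19) = 19 − 1 = 18.
φ(37) = 37 − 1 = 36.
φ(966625) = 100 × 10 × 18 × 36 = 648000.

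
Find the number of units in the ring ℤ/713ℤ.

660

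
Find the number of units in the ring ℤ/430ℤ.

Prime factorization: 430 = 2 * 5 * 43.
φ(2) = 2 − 1 = 1.
φ(5) = 5 − 1 = 4.
φ(43) = 43 − 1 = 42.
φ(430) = 1 × 4 × 42 = 168.

168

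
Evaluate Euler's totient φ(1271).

Factor 1271: 1271 = 31 * 41.
φ(31) = 31 − 1 = 30.
φ(41) = 41 − 1 = 40.
Since φ is multiplicative, φ(1271) = 30 · 40 = 1200.

1200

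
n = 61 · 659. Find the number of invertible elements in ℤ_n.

39480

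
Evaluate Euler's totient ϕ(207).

First factor: 207 = 3^2 × 23.
φ(207) = 207 · (1 − 1/3) · (1 − 1/23)
       = 207 · 44/69 = 132.

132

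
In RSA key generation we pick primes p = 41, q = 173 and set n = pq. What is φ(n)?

6880

φ(7093) = 7093 · (1 − 1/41) · (1 − 1/173)
       = 7093 · 6880/7093 = 6880.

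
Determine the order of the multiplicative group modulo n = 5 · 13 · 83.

3936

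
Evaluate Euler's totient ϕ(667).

616

First factor: 667 = 23 · 29.
φ(23) = 23 − 1 = 22.
φ(29) = 29 − 1 = 28.
Multiply: 22 · 28 = 616.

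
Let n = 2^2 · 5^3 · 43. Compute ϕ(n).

8400

φ(21500) = 21500 · (1 − 1/2) · (1 − 1/5) · (1 − 1/43)
       = 21500 · 168/430 = 8400.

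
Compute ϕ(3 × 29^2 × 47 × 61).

4482240

φ(7233441) = 7233441 · (1 − 1/3) · (1 − 1/29) · (1 − 1/47) · (1 − 1/61)
       = 7233441 · 154560/249429 = 4482240.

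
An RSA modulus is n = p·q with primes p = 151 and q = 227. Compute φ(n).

φ(34277) = 34277 · (1 − 1/151) · (1 − 1/227)
       = 34277 · 33900/34277 = 33900.

33900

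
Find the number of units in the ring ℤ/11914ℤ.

11914 = 2 * 7 * 23 * 37.
φ(2) = 2 − 1 = 1.
φ(7) = 7 − 1 = 6.
φ(23) = 23 − 1 = 22.
φ(37) = 37 − 1 = 36.
Multiply: 1 · 6 · 22 · 36 = 4752.

4752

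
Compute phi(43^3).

77658

φ(79507) = 79507 · (1 − 1/43)
       = 79507 · 42/43 = 77658.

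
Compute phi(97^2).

φ(97^2) = 97^2 − 97^1 = 9409 − 97 = 9312.

9312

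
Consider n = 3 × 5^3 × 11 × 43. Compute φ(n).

84000

φ(3) = 3 − 1 = 2.
φ(5^3) = 5^2·(5−1) = 25·4 = 100.
φ(11) = 11 − 1 = 10.
φ(43) = 43 − 1 = 42.
φ(177375) = 2 × 100 × 10 × 42 = 84000.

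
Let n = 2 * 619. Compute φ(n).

618

φ(1238) = 1238 · (1 − 1/2) · (1 − 1/619)
       = 1238 · 618/1238 = 618.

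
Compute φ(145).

145 = 5 · 29.
φ(5) = 5 − 1 = 4.
φ(29) = 29 − 1 = 28.
Since φ is multiplicative, φ(145) = 4 · 28 = 112.

112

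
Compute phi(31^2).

φ(961) = 961 · (1 − 1/31)
       = 961 · 30/31 = 930.

930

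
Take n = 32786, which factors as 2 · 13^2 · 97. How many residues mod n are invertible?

φ(2) = 2 − 1 = 1.
φ(13^2) = 13^1·(13−1) = 13·12 = 156.
φ(97) = 97 − 1 = 96.
Multiply: 1 · 156 · 96 = 14976.

14976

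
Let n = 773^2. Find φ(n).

φ(773^2) = 773^2 − 773^1 = 597529 − 773 = 596756.

596756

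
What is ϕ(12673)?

11088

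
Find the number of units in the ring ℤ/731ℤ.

672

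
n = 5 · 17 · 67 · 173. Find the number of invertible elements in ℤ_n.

φ(5) = 5 − 1 = 4.
φ(17) = 17 − 1 = 16.
φ(67) = 67 − 1 = 66.
φ(173) = 173 − 1 = 172.
Multiply: 4 · 16 · 66 · 172 = 726528.

726528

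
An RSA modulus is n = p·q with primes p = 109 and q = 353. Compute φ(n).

38016

φ(109) = 109 − 1 = 108.
φ(353) = 353 − 1 = 352.
Since φ is multiplicative, φ(38477) = 108 · 352 = 38016.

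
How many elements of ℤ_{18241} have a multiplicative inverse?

Factor 18241: 18241 = 17 · 29 · 37.
φ(17) = 17 − 1 = 16.
φ(29) = 29 − 1 = 28.
φ(37) = 37 − 1 = 36.
φ(18241) = 16 × 28 × 36 = 16128.

16128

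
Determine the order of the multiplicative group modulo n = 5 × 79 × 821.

φ(5) = 5 − 1 = 4.
φ(79) = 79 − 1 = 78.
φ(821) = 821 − 1 = 820.
Since φ is multiplicative, φ(324295) = 4 · 78 · 820 = 255840.

255840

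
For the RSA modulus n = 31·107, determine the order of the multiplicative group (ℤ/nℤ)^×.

φ(n) = (p − 1)(q − 1) = (31−1)(107−1) = 30·106 = 3180.

3180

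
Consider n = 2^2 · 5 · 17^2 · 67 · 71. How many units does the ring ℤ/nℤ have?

φ(2^2) = 2^2 − 2^1 = 4 − 2 = 2.
φ(5) = 5 − 1 = 4.
φ(17^2) = 17^2 − 17^1 = 289 − 17 = 272.
φ(67) = 67 − 1 = 66.
φ(71) = 71 − 1 = 70.
Since φ is multiplicative, φ(27495460) = 2 · 4 · 272 · 66 · 70 = 10053120.

10053120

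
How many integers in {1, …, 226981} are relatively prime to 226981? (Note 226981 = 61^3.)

φ(61^3) = 61^2·(61−1) = 3721·60 = 223260.

223260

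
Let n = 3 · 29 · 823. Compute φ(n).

46032

φ(3) = 3 − 1 = 2.
φ(29) = 29 − 1 = 28.
φ(823) = 823 − 1 = 822.
Since φ is multiplicative, φ(71601) = 2 · 28 · 822 = 46032.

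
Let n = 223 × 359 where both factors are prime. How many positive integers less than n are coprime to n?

79476

φ(223) = 223 − 1 = 222.
φ(359) = 359 − 1 = 358.
Multiply: 222 · 358 = 79476.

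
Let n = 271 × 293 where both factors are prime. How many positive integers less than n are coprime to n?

For distinct primes, φ(pq) = (p−1)(q−1) = 270 × 292 = 78840.

78840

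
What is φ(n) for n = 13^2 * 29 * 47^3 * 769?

340876763136

φ(391295286187) = 391295286187 · (1 − 1/13) · (1 − 1/29) · (1 − 1/47) · (1 − 1/769)
       = 391295286187 · 11870208/13625911 = 340876763136.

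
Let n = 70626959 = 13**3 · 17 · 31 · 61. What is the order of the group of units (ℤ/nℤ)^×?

φ(70626959) = 70626959 · (1 − 1/13) · (1 − 1/17) · (1 − 1/31) · (1 − 1/61)
       = 70626959 · 345600/417911 = 58406400.

58406400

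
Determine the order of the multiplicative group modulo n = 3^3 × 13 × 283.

60912

φ(3^3) = 3^3 − 3^2 = 27 − 9 = 18.
φ(13) = 13 − 1 = 12.
φ(283) = 283 − 1 = 282.
φ(99333) = 18 × 12 × 282 = 60912.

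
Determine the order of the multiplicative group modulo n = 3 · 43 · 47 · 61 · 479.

φ(177154797) = 177154797 · (1 − 1/3) · (1 − 1/43) · (1 − 1/47) · (1 − 1/61) · (1 − 1/479)
       = 177154797 · 110819520/177154797 = 110819520.

110819520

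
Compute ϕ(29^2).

812

φ(841) = 841 · (1 − 1/29)
       = 841 · 28/29 = 812.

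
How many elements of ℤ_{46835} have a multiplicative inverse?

32256

First factor: 46835 = 5 · 17 · 19 · 29.
φ(5) = 5 − 1 = 4.
φ(17) = 17 − 1 = 16.
φ(19) = 19 − 1 = 18.
φ(29) = 29 − 1 = 28.
φ(46835) = 4 × 16 × 18 × 28 = 32256.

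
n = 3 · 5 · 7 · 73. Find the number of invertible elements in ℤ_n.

3456

φ(3) = 3 − 1 = 2.
φ(5) = 5 − 1 = 4.
φ(7) = 7 − 1 = 6.
φ(73) = 73 − 1 = 72.
Multiply: 2 · 4 · 6 · 72 = 3456.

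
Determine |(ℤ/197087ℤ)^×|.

Prime factorization: 197087 = 11 × 19 × 23 × 41.
φ(11) = 11 − 1 = 10.
φ(19) = 19 − 1 = 18.
φ(23) = 23 − 1 = 22.
φ(41) = 41 − 1 = 40.
φ(197087) = 10 × 18 × 22 × 40 = 158400.

158400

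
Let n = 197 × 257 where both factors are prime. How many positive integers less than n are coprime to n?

φ(n) = (p − 1)(q − 1) = (197−1)(257−1) = 196·256 = 50176.

50176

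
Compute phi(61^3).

223260

φ(61^3) = 61^3 − 61^2 = 226981 − 3721 = 223260.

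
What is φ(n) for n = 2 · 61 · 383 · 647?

φ(30231722) = 30231722 · (1 − 1/2) · (1 − 1/61) · (1 − 1/383) · (1 − 1/647)
       = 30231722 · 14806320/30231722 = 14806320.

14806320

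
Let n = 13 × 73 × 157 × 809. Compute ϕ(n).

108905472

φ(120535337) = 120535337 · (1 − 1/13) · (1 − 1/73) · (1 − 1/157) · (1 − 1/809)
       = 120535337 · 108905472/120535337 = 108905472.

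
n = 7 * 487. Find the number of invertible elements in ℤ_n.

2916

φ(3409) = 3409 · (1 − 1/7) · (1 − 1/487)
       = 3409 · 2916/3409 = 2916.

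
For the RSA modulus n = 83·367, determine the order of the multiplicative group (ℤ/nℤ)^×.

30012

φ(pq) = (p−1)(q−1) = 82 · 366 = 30012.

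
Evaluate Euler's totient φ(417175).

First factor: 417175 = 5^2 · 11 · 37 · 41.
φ(417175) = 417175 · (1 − 1/5) · (1 − 1/11) · (1 − 1/37) · (1 − 1/41)
       = 417175 · 57600/83435 = 288000.

288000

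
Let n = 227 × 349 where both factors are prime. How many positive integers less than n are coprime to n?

For distinct primes, φ(pq) = (p−1)(q−1) = 226 × 348 = 78648.

78648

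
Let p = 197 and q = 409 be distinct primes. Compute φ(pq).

φ(pq) = (p−1)(q−1) = 196 · 408 = 79968.

79968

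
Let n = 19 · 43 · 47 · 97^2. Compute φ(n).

φ(19) = 19 − 1 = 18.
φ(43) = 43 − 1 = 42.
φ(47) = 47 − 1 = 46.
φ(97^2) = 97^1·(97−1) = 97·96 = 9312.
φ(361296191) = 18 × 42 × 46 × 9312 = 323834112.

323834112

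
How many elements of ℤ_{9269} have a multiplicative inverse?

7920

First factor: 9269 = 13 · 23 · 31.
φ(9269) = 9269 · (1 − 1/13) · (1 − 1/23) · (1 − 1/31)
       = 9269 · 7920/9269 = 7920.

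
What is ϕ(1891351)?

1422960

Factor 1891351: 1891351 = 7^2 · 11^3 · 29.
φ(1891351) = 1891351 · (1 − 1/7) · (1 − 1/11) · (1 − 1/29)
       = 1891351 · 1680/2233 = 1422960.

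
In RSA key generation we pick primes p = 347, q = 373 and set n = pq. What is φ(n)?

φ(347) = 347 − 1 = 346.
φ(373) = 373 − 1 = 372.
Multiply: 346 · 372 = 128712.

128712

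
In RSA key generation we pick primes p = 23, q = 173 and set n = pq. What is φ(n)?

3784

φ(n) = (p − 1)(q − 1) = (23−1)(173−1) = 22·172 = 3784.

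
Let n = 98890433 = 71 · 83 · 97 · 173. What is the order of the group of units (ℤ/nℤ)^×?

φ(71) = 71 − 1 = 70.
φ(83) = 83 − 1 = 82.
φ(97) = 97 − 1 = 96.
φ(173) = 173 − 1 = 172.
Multiply: 70 · 82 · 96 · 172 = 94778880.

94778880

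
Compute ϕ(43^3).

77658

φ(43^3) = 43^2·(43−1) = 1849·42 = 77658.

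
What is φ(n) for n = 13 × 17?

192

φ(221) = 221 · (1 − 1/13) · (1 − 1/17)
       = 221 · 192/221 = 192.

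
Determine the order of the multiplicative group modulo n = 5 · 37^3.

197136

φ(5) = 5 − 1 = 4.
φ(37^3) = 37^2·(37−1) = 1369·36 = 49284.
Since φ is multiplicative, φ(253265) = 4 · 49284 = 197136.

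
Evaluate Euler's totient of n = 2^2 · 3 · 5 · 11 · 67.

φ(44220) = 44220 · (1 − 1/2) · (1 − 1/3) · (1 − 1/5) · (1 − 1/11) · (1 − 1/67)
       = 44220 · 5280/22110 = 10560.

10560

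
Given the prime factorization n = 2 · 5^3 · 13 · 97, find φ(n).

115200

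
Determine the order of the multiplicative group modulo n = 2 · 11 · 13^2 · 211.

327600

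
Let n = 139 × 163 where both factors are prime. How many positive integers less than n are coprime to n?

φ(22657) = 22657 · (1 − 1/139) · (1 − 1/163)
       = 22657 · 22356/22657 = 22356.

22356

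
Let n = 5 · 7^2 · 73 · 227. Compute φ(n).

φ(5) = 5 − 1 = 4.
φ(7^2) = 7^2 − 7^1 = 49 − 7 = 42.
φ(73) = 73 − 1 = 72.
φ(227) = 227 − 1 = 226.
Multiply: 4 · 42 · 72 · 226 = 2733696.

2733696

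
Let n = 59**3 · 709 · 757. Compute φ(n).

φ(110229579227) = 110229579227 · (1 − 1/59) · (1 − 1/709) · (1 − 1/757)
       = 110229579227 · 31044384/31666067 = 108065500704.

108065500704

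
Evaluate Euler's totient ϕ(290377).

241920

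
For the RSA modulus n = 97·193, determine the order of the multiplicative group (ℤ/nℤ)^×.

φ(pq) = (p−1)(q−1) = 96 · 192 = 18432.

18432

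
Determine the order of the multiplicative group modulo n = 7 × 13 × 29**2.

φ(76531) = 76531 · (1 − 1/7) · (1 − 1/13) · (1 − 1/29)
       = 76531 · 2016/2639 = 58464.

58464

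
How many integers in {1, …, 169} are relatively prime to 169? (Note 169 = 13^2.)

φ(169) = 169 · (1 − 1/13)
       = 169 · 12/13 = 156.

156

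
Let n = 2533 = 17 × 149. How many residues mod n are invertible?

φ(17) = 17 − 1 = 16.
φ(149) = 149 − 1 = 148.
Since φ is multiplicative, φ(2533) = 16 · 148 = 2368.

2368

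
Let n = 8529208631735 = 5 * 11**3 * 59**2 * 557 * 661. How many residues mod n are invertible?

6077767660800

φ(8529208631735) = 8529208631735 · (1 − 1/5) · (1 − 1/11) · (1 − 1/59) · (1 − 1/557) · (1 − 1/661)
       = 8529208631735 · 851347200/1194734365 = 6077767660800.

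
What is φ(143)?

120

First factor: 143 = 11 · 13.
φ(143) = 143 · (1 − 1/11) · (1 − 1/13)
       = 143 · 120/143 = 120.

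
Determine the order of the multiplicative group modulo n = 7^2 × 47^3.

4267788

φ(7^2) = 7^2 − 7^1 = 49 − 7 = 42.
φ(47^3) = 47^2·(47−1) = 2209·46 = 101614.
Since φ is multiplicative, φ(5087327) = 42 · 101614 = 4267788.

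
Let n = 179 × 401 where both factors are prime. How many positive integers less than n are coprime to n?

φ(pq) = (p−1)(q−1) = 178 · 400 = 71200.

71200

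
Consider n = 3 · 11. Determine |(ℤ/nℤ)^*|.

20

φ(3) = 3 − 1 = 2.
φ(11) = 11 − 1 = 10.
Since φ is multiplicative, φ(33) = 2 · 10 = 20.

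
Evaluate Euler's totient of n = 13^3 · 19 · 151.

5475600

φ(13^3) = 13^3 − 13^2 = 2197 − 169 = 2028.
φ(19) = 19 − 1 = 18.
φ(151) = 151 − 1 = 150.
Since φ is multiplicative, φ(6303193) = 2028 · 18 · 150 = 5475600.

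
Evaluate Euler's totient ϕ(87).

56

Prime factorization: 87 = 3 · 29.
φ(87) = 87 · (1 − 1/3) · (1 − 1/29)
       = 87 · 56/87 = 56.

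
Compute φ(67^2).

φ(4489) = 4489 · (1 − 1/67)
       = 4489 · 66/67 = 4422.

4422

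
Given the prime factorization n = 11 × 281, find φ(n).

φ(11) = 11 − 1 = 10.
φ(281) = 281 − 1 = 280.
Multiply: 10 · 280 = 2800.

2800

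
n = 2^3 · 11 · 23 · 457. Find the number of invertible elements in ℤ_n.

401280

φ(924968) = 924968 · (1 − 1/2) · (1 − 1/11) · (1 − 1/23) · (1 − 1/457)
       = 924968 · 100320/231242 = 401280.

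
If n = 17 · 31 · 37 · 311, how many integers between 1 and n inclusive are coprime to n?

5356800

φ(17) = 17 − 1 = 16.
φ(31) = 31 − 1 = 30.
φ(37) = 37 − 1 = 36.
φ(311) = 311 − 1 = 310.
φ(6064189) = 16 × 30 × 36 × 310 = 5356800.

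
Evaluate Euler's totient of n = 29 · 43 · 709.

832608

φ(29) = 29 − 1 = 28.
φ(43) = 43 − 1 = 42.
φ(709) = 709 − 1 = 708.
Multiply: 28 · 42 · 708 = 832608.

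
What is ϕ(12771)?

7560

First factor: 12771 = 3^3 * 11 * 43.
φ(12771) = 12771 · (1 − 1/3) · (1 − 1/11) · (1 − 1/43)
       = 12771 · 840/1419 = 7560.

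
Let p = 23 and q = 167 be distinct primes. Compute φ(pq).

φ(3841) = 3841 · (1 − 1/23) · (1 − 1/167)
       = 3841 · 3652/3841 = 3652.

3652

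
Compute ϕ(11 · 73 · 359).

257760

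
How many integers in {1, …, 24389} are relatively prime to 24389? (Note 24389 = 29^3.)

φ(24389) = 24389 · (1 − 1/29)
       = 24389 · 28/29 = 23548.

23548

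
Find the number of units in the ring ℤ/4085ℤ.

3024

First factor: 4085 = 5 · 19 · 43.
φ(5) = 5 − 1 = 4.
φ(19) = 19 − 1 = 18.
φ(43) = 43 − 1 = 42.
Since φ is multiplicative, φ(4085) = 4 · 18 · 42 = 3024.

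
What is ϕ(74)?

Prime factorization: 74 = 2 · 37.
φ(74) = 74 · (1 − 1/2) · (1 − 1/37)
       = 74 · 36/74 = 36.

36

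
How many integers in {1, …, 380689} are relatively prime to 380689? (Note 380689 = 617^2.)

380072

φ(617^2) = 617^1·(617−1) = 617·616 = 380072.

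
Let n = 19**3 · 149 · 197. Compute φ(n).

φ(201332227) = 201332227 · (1 − 1/19) · (1 − 1/149) · (1 − 1/197)
       = 201332227 · 522144/557707 = 188493984.

188493984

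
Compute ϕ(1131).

Factor 1131: 1131 = 3 · 13 · 29.
φ(1131) = 1131 · (1 − 1/3) · (1 − 1/13) · (1 − 1/29)
       = 1131 · 672/1131 = 672.

672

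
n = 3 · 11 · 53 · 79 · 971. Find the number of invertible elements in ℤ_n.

φ(3) = 3 − 1 = 2.
φ(11) = 11 − 1 = 10.
φ(53) = 53 − 1 = 52.
φ(79) = 79 − 1 = 78.
φ(971) = 971 − 1 = 970.
φ(134164041) = 2 × 10 × 52 × 78 × 970 = 78686400.

78686400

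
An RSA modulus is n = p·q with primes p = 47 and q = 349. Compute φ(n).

φ(16403) = 16403 · (1 − 1/47) · (1 − 1/349)
       = 16403 · 16008/16403 = 16008.

16008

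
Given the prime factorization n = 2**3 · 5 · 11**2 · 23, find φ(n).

φ(2^3) = 2^2·(2−1) = 4·1 = 4.
φ(5) = 5 − 1 = 4.
φ(11^2) = 11^2 − 11^1 = 121 − 11 = 110.
φ(23) = 23 − 1 = 22.
φ(111320) = 4 × 4 × 110 × 22 = 38720.

38720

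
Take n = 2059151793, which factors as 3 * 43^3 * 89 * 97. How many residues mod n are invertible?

φ(2059151793) = 2059151793 · (1 − 1/3) · (1 − 1/43) · (1 − 1/89) · (1 − 1/97)
       = 2059151793 · 709632/1113657 = 1312109568.

1312109568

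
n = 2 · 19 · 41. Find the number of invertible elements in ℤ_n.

φ(2) = 2 − 1 = 1.
φ(19) = 19 − 1 = 18.
φ(41) = 41 − 1 = 40.
Multiply: 1 · 18 · 40 = 720.

720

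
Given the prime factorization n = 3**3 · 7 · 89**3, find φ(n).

φ(133239141) = 133239141 · (1 − 1/3) · (1 − 1/7) · (1 − 1/89)
       = 133239141 · 1056/1869 = 75281184.

75281184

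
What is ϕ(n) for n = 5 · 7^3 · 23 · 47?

1190112

φ(5) = 5 − 1 = 4.
φ(7^3) = 7^2·(7−1) = 49·6 = 294.
φ(23) = 23 − 1 = 22.
φ(47) = 47 − 1 = 46.
Multiply: 4 · 294 · 22 · 46 = 1190112.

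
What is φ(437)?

396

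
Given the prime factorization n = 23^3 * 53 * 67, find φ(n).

39941616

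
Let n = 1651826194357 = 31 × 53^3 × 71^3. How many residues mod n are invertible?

φ(31) = 31 − 1 = 30.
φ(53^3) = 53^3 − 53^2 = 148877 − 2809 = 146068.
φ(71^3) = 71^3 − 71^2 = 357911 − 5041 = 352870.
Since φ is multiplicative, φ(1651826194357) = 30 · 146068 · 352870 = 1546290454800.

1546290454800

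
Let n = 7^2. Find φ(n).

42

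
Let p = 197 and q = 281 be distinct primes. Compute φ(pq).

54880

φ(n) = (p − 1)(q − 1) = (197−1)(281−1) = 196·280 = 54880.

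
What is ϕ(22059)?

22059 = 3**3 × 19 × 43.
φ(22059) = 22059 · (1 − 1/3) · (1 − 1/19) · (1 − 1/43)
       = 22059 · 1512/2451 = 13608.

13608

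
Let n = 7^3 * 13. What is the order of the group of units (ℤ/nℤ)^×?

φ(4459) = 4459 · (1 − 1/7) · (1 − 1/13)
       = 4459 · 72/91 = 3528.

3528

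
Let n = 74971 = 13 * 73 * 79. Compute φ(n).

φ(74971) = 74971 · (1 − 1/13) · (1 − 1/73) · (1 − 1/79)
       = 74971 · 67392/74971 = 67392.

67392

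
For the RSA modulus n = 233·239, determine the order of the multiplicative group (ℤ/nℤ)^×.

55216

φ(pq) = (p−1)(q−1) = 232 · 238 = 55216.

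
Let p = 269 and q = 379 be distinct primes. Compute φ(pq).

101304

For distinct primes, φ(pq) = (p−1)(q−1) = 268 × 378 = 101304.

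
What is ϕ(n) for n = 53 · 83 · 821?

3496480

φ(53) = 53 − 1 = 52.
φ(83) = 83 − 1 = 82.
φ(821) = 821 − 1 = 820.
Multiply: 52 · 82 · 820 = 3496480.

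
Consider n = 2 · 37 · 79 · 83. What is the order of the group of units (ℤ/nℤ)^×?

230256

φ(2) = 2 − 1 = 1.
φ(37) = 37 − 1 = 36.
φ(79) = 79 − 1 = 78.
φ(83) = 83 − 1 = 82.
Multiply: 1 · 36 · 78 · 82 = 230256.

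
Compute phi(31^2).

φ(31^2) = 31^1·(31−1) = 31·30 = 930.

930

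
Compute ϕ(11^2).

110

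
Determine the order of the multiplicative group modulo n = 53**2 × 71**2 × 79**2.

84402885840

φ(88373614729) = 88373614729 · (1 − 1/53) · (1 − 1/71) · (1 − 1/79)
       = 88373614729 · 283920/297277 = 84402885840.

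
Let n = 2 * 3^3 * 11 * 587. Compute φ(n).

φ(348678) = 348678 · (1 − 1/2) · (1 − 1/3) · (1 − 1/11) · (1 − 1/587)
       = 348678 · 11720/38742 = 105480.

105480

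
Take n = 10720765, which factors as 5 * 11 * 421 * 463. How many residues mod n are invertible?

φ(5) = 5 − 1 = 4.
φ(11) = 11 − 1 = 10.
φ(421) = 421 − 1 = 420.
φ(463) = 463 − 1 = 462.
Since φ is multiplicative, φ(10720765) = 4 · 10 · 420 · 462 = 7761600.

7761600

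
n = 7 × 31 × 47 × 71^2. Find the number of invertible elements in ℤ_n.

41151600

φ(51413159) = 51413159 · (1 − 1/7) · (1 − 1/31) · (1 − 1/47) · (1 − 1/71)
       = 51413159 · 579600/724129 = 41151600.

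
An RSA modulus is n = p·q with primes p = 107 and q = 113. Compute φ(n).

φ(12091) = 12091 · (1 − 1/107) · (1 − 1/113)
       = 12091 · 11872/12091 = 11872.

11872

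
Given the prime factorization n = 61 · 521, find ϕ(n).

31200

φ(31781) = 31781 · (1 − 1/61) · (1 − 1/521)
       = 31781 · 31200/31781 = 31200.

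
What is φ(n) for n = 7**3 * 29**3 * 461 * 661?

φ(2549121280867) = 2549121280867 · (1 − 1/7) · (1 − 1/29) · (1 − 1/461) · (1 − 1/661)
       = 2549121280867 · 51004800/61858363 = 2101856803200.

2101856803200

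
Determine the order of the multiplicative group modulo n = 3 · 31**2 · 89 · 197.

32081280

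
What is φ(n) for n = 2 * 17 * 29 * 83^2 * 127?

384185088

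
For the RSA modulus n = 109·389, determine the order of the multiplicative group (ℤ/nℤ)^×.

φ(n) = (p − 1)(q − 1) = (109−1)(389−1) = 108·388 = 41904.

41904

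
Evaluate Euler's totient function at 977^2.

953552

φ(977^2) = 977^1·(977−1) = 977·976 = 953552.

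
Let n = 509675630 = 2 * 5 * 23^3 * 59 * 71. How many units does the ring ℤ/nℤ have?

189001120

φ(509675630) = 509675630 · (1 − 1/2) · (1 − 1/5) · (1 − 1/23) · (1 − 1/59) · (1 − 1/71)
       = 509675630 · 357280/963470 = 189001120.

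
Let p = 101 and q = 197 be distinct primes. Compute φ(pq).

19600

For distinct primes, φ(pq) = (p−1)(q−1) = 100 × 196 = 19600.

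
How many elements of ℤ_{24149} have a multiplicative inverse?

21600

Factor 24149: 24149 = 19 · 31 · 41.
φ(19) = 19 − 1 = 18.
φ(31) = 31 − 1 = 30.
φ(41) = 41 − 1 = 40.
Multiply: 18 · 30 · 40 = 21600.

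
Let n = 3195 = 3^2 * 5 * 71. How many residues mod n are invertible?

φ(3^2) = 3^2 − 3^1 = 9 − 3 = 6.
φ(5) = 5 − 1 = 4.
φ(71) = 71 − 1 = 70.
Since φ is multiplicative, φ(3195) = 6 · 4 · 70 = 1680.

1680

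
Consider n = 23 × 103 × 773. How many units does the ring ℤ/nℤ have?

1732368

φ(1831237) = 1831237 · (1 − 1/23) · (1 − 1/103) · (1 − 1/773)
       = 1831237 · 1732368/1831237 = 1732368.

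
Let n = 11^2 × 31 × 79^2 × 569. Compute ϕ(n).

11550052800

φ(11^2) = 11^2 − 11^1 = 121 − 11 = 110.
φ(31) = 31 − 1 = 30.
φ(79^2) = 79^2 − 79^1 = 6241 − 79 = 6162.
φ(569) = 569 − 1 = 568.
Multiply: 110 · 30 · 6162 · 568 = 11550052800.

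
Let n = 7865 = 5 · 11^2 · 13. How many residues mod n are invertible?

φ(7865) = 7865 · (1 − 1/5) · (1 − 1/11) · (1 − 1/13)
       = 7865 · 480/715 = 5280.

5280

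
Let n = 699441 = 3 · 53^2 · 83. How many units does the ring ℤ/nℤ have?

451984

φ(699441) = 699441 · (1 − 1/3) · (1 − 1/53) · (1 − 1/83)
       = 699441 · 8528/13197 = 451984.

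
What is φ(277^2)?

76452

φ(76729) = 76729 · (1 − 1/277)
       = 76729 · 276/277 = 76452.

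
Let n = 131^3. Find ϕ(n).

2230930

φ(131^3) = 131^2·(131−1) = 17161·130 = 2230930.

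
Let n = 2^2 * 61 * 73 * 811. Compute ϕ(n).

6998400

φ(14445532) = 14445532 · (1 − 1/2) · (1 − 1/61) · (1 − 1/73) · (1 − 1/811)
       = 14445532 · 3499200/7222766 = 6998400.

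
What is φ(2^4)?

φ(16) = 16 · (1 − 1/2)
       = 16 · 1/2 = 8.

8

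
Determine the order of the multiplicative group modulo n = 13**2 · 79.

φ(13^2) = 13^2 − 13^1 = 169 − 13 = 156.
φ(79) = 79 − 1 = 78.
φ(13351) = 156 × 78 = 12168.

12168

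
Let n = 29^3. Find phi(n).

φ(24389) = 24389 · (1 − 1/29)
       = 24389 · 28/29 = 23548.

23548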